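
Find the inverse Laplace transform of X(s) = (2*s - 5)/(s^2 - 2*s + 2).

-3*exp(t)*sin(t) + 2*exp(t)*cos(t)

Complete the square in the denominator: s^2 - 2*s + 2 = (s - 1)^2 + 1^2.
Split the numerator to match: 2*s - 5 = 2·(s - 1) - 3·1.
Invert each term: 2·(s - 1)/((s - 1)^2 + 1) ↔ 2e^(t)cos(t); -3·1/((s - 1)^2 + 1) ↔ -3e^(t)sin(t).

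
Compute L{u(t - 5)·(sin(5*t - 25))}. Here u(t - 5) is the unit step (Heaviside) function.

By the second shifting theorem, L{u(t - c)·g(t - c)} = e^(-cs)·G(s) with c = 5 and G(s) = L{g(t)}.
L{sin(5t)} = 5/(s^2 + 25).

5*exp(-5*s)/(s^2 + 25)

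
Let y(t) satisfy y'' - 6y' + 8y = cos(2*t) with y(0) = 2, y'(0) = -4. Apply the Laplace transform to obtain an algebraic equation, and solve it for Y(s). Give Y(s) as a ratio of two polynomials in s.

Y(s) = (2*s^3 - 16*s^2 + 9*s - 64)/(s^4 - 6*s^3 + 12*s^2 - 24*s + 32)

Transform both sides with L{·}.
Using L{y''} = s^2 Y - s·y(0) - y'(0) and L{y'} = sY - y(0), with y(0) = 2, y'(0) = -4, the left side becomes (s^2 - 6*s + 8)Y - (2*s - 16).
The right side is L{cos(2*t)} = s/(s^2 + 4).
So (s^2 - 6*s + 8)Y = s/(s^2 + 4) + (2*s - 16).
Solve for Y(s) and write it as one ratio of polynomials.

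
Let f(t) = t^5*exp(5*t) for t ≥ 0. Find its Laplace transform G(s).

L{t^5} = 5!/s^6 = 120/s^6.
By the first shifting theorem, multiplying by e^(5t) replaces s with s - 5.

G(s) = 120/(s - 5)^6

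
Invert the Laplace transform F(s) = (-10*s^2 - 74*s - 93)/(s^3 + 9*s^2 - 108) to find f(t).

f(t) = t*exp(-6*t) - 5*exp(3*t) - 5*exp(-6*t)

Factor the denominator: s^3 + 9*s^2 - 108 = (s - 3)*(s + 6)^2.
Partial fraction decomposition gives [-5/(s + 6)] + [(s + 6)^(-2)] + [-5/(s - 3)].
Invert each term: -5/(s + 6) ↔ -5e^(-6t); 1/(s + 6)^2 ↔ t·e^(-6t); -5/(s - 3) ↔ -5e^(3t).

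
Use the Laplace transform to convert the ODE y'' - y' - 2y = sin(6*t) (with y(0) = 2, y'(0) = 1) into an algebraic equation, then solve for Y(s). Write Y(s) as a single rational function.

Y(s) = (2*s^3 - s^2 + 72*s - 30)/(s^4 - s^3 + 34*s^2 - 36*s - 72)

Transform both sides with L{·}.
The derivative rules (L{y''} = s^2 Y - s·y(0) - y'(0) and L{y'} = sY - y(0), with y(0) = 2, y'(0) = 1) turn the left side into (s^2 - s - 2)Y - (2*s - 1).
The right side is L{sin(6*t)} = 6/(s^2 + 36).
So (s^2 - s - 2)Y = 6/(s^2 + 36) + (2*s - 1).
Isolate Y and clear denominators.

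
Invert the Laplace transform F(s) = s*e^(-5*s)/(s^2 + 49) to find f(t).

f(t) = Heaviside(t - 5)*(cos(7*t - 35))

The factor e^(-5s) signals a time shift by c = 5 (second shifting theorem).
L{cos(7t)} = s/(s^2 + 49), so L^-1{s/(s^2 + 49)} = cos(7*t).
Hence the inverse is u(t - 5) times that function evaluated at t - 5.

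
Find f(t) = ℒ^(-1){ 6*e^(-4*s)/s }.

The factor e^(-4s) signals a time shift by c = 4 (second shifting theorem).
L{6} = 6/s, so L^-1{6/s} = 6.
Hence the inverse is u(t - 4) times that function evaluated at t - 4.

f(t) = Heaviside(t - 4)*(6)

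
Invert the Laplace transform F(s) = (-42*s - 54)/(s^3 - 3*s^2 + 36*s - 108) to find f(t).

Factor the denominator: s^3 - 3*s^2 + 36*s - 108 = (s - 3)*(s^2 + 36).
Partial fraction decomposition gives [-4/(s - 3)] + [4*s/(s^2 + 36)] + [-30/(s^2 + 36)].
Invert each term: -4/(s - 3) ↔ -4e^(3t); 4·s/(s^2 + 36) ↔ 4cos(6t); -5·6/(s^2 + 36) ↔ -5sin(6t).

f(t) = -4*exp(3*t) - 5*sin(6*t) + 4*cos(6*t)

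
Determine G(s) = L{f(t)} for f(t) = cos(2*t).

G(s) = s/(s^2 + 4)

L{cos(2t)} = s/(s^2 + 4).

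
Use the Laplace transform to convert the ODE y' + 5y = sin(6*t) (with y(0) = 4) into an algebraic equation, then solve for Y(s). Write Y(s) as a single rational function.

Y(s) = (4*s^2 + 150)/(s^3 + 5*s^2 + 36*s + 180)

Apply the Laplace transform to the equation.
With L{y'} = sY - y(0) = sY - 4: the LHS transforms to (s + 5)Y - (4).
The right side is L{sin(6*t)} = 6/(s^2 + 36).
So (s + 5)Y = 6/(s^2 + 36) + (4).
Isolate Y and clear denominators.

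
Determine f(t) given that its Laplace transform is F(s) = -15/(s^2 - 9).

Since L{sinh(3t)} = 3/(s^2 - 9), the inverse is sinh(3*t), scaled by -5.

f(t) = -5*sinh(3*t)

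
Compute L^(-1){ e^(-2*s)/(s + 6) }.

Heaviside(t - 2)*(exp(-6*t + 12))

The factor e^(-2s) signals a time shift by c = 2 (second shifting theorem).
L{e^(-6t)} = 1/(s + 6), so L^-1{1/(s + 6)} = e^(-6*t).
Hence the inverse is u(t - 2) times that function evaluated at t - 2.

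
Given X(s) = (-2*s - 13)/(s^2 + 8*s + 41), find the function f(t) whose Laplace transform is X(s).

f(t) = -exp(-4*t)*sin(5*t) - 2*exp(-4*t)*cos(5*t)

Complete the square in the denominator: s^2 + 8*s + 41 = (s + 4)^2 + 5^2.
Split the numerator to match: -2*s - 13 = -2·(s + 4) - 1·5.
Invert each term: -2·(s + 4)/((s + 4)^2 + 25) ↔ -2e^(-4t)cos(5t); -1·5/((s + 4)^2 + 25) ↔ -e^(-4t)sin(5t).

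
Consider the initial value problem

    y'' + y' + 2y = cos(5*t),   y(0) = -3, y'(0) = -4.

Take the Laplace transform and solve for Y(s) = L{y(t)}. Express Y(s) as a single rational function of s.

Y(s) = (-3*s^3 - 7*s^2 - 74*s - 175)/(s^4 + s^3 + 27*s^2 + 25*s + 50)

Take the Laplace transform of both sides.
Using L{y''} = s^2 Y - s·y(0) - y'(0) and L{y'} = sY - y(0), with y(0) = -3, y'(0) = -4, the left side becomes (s^2 + s + 2)Y - (-3*s - 7).
The right side is L{cos(5*t)} = s/(s^2 + 25).
So (s^2 + s + 2)Y = s/(s^2 + 25) + (-3*s - 7).
Isolate Y and clear denominators.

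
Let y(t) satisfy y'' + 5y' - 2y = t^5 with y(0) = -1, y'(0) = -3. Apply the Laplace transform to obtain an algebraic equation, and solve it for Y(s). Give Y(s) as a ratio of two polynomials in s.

Take the Laplace transform of both sides.
With L{y''} = s^2 Y - s·y(0) - y'(0) and L{y'} = sY - y(0), with y(0) = -1, y'(0) = -3: the LHS transforms to (s^2 + 5*s - 2)Y - (-s - 8).
The right side is L{t^5} = 120/s^6.
So (s^2 + 5*s - 2)Y = 120/s^6 + (-s - 8).
Divide through and combine into a single rational function.

Y(s) = (-s^7 - 8*s^6 + 120)/(s^8 + 5*s^7 - 2*s^6)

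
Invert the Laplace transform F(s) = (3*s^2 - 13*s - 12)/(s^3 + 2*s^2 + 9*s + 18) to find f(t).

Factor the denominator: s^3 + 2*s^2 + 9*s + 18 = (s + 2)*(s^2 + 9).
Partial fraction decomposition gives [2/(s + 2)] + [s/(s^2 + 9)] + [-15/(s^2 + 9)].
Invert each term: 2/(s + 2) ↔ 2e^(-2t); 1·s/(s^2 + 9) ↔ cos(3t); -5·3/(s^2 + 9) ↔ -5sin(3t).

f(t) = -5*sin(3*t) + cos(3*t) + 2*exp(-2*t)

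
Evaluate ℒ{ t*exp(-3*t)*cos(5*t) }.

(s - 2)*(s + 8)/(s^2 + 6*s + 34)^2

L{cos(5t)} = s/(s^2 + 25).
Multiplying by e^(-3t) shifts s → s + 3, so L{exp(-3*t)*cos(5*t)} = (s + 3)/((s + 3)^2 + 25).
Then apply L{t·g(t)} = -d/ds[G(s)] with G(s) = (s + 3)/((s + 3)^2 + 25):
differentiating 1 time and applying the sign gives (s - 2)*(s + 8)/(s^2 + 6*s + 34)^2.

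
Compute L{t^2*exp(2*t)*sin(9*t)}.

54*(s^2 - 4*s - 23)/(s^2 - 4*s + 85)^3

L{sin(9t)} = 9/(s^2 + 81).
Multiplying by e^(2t) shifts s → s - 2, so L{exp(2*t)*sin(9*t)} = 9/((s - 2)^2 + 81).
Then apply L{t^2·g(t)} = (-1)^2 d^2/ds^2[G(s)] with G(s) = 9/((s - 2)^2 + 81):
differentiating 2 times and applying the sign gives 54*(s^2 - 4*s - 23)/(s^2 - 4*s + 85)^3.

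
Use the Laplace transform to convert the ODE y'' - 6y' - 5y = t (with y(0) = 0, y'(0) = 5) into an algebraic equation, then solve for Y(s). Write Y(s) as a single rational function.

Laplace-transform each side.
With L{y''} = s^2 Y - s·y(0) - y'(0) and L{y'} = sY - y(0), with y(0) = 0, y'(0) = 5: the LHS transforms to (s^2 - 6*s - 5)Y - (5).
The right side is L{t} = s^(-2).
So (s^2 - 6*s - 5)Y = s^(-2) + (5).
Isolate Y and clear denominators.

Y(s) = (5*s^2 + 1)/(s^4 - 6*s^3 - 5*s^2)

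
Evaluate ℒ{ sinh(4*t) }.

L{sinh(4t)} = 4/(s^2 - 16).

4/(s^2 - 16)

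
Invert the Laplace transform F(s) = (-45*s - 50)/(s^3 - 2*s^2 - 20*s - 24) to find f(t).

Factor the denominator: s^3 - 2*s^2 - 20*s - 24 = (s - 6)*(s + 2)^2.
Partial fraction decomposition gives [5/(s + 2)] + [-5/(s + 2)^2] + [-5/(s - 6)].
Invert each term: 5/(s + 2) ↔ 5e^(-2t); -5/(s + 2)^2 ↔ -5t·e^(-2t); -5/(s - 6) ↔ -5e^(6t).

f(t) = -5*t*exp(-2*t) - 5*exp(6*t) + 5*exp(-2*t)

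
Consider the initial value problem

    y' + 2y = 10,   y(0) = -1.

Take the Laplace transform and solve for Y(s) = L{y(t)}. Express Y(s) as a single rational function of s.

Laplace-transform each side.
The derivative rules (L{y'} = sY - y(0) = sY - (-1)) turn the left side into (s + 2)Y - (-1).
The right side is L{10} = 10/s.
So (s + 2)Y = 10/s + (-1).
Isolate Y and clear denominators.

Y(s) = (-s + 10)/(s^2 + 2*s)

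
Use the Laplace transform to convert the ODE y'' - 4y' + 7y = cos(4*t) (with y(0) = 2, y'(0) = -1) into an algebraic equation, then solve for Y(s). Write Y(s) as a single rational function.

Laplace-transform each side.
The derivative rules (L{y''} = s^2 Y - s·y(0) - y'(0) and L{y'} = sY - y(0), with y(0) = 2, y'(0) = -1) turn the left side into (s^2 - 4*s + 7)Y - (2*s - 9).
The right side is L{cos(4*t)} = s/(s^2 + 16).
So (s^2 - 4*s + 7)Y = s/(s^2 + 16) + (2*s - 9).
Divide through and combine into a single rational function.

Y(s) = (2*s^3 - 9*s^2 + 33*s - 144)/(s^4 - 4*s^3 + 23*s^2 - 64*s + 112)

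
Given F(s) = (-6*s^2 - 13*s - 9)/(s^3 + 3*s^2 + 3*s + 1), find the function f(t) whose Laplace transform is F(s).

Factor the denominator: s^3 + 3*s^2 + 3*s + 1 = (s + 1)^3.
Partial fraction decomposition gives [-6/(s + 1)] + [-1/(s + 1)^2] + [-2/(s + 1)^3].
Invert each term: -6/(s + 1) ↔ -6e^(-t); -1/(s + 1)^2 ↔ -t·e^(-t); -2/(s + 1)^3 ↔ (-1)t^2·e^(-t).

f(t) = -t^2*exp(-t) - t*exp(-t) - 6*exp(-t)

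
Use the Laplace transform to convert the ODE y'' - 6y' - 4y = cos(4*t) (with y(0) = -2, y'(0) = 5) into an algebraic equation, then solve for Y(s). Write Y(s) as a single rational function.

Y(s) = (-2*s^3 + 17*s^2 - 31*s + 272)/(s^4 - 6*s^3 + 12*s^2 - 96*s - 64)

Apply the Laplace transform to the equation.
Using L{y''} = s^2 Y - s·y(0) - y'(0) and L{y'} = sY - y(0), with y(0) = -2, y'(0) = 5, the left side becomes (s^2 - 6*s - 4)Y - (-2*s + 17).
The right side is L{cos(4*t)} = s/(s^2 + 16).
So (s^2 - 6*s - 4)Y = s/(s^2 + 16) + (-2*s + 17).
Isolate Y and clear denominators.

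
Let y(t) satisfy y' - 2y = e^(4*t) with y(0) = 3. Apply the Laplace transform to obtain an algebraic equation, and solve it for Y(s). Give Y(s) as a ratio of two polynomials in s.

Transform both sides with L{·}.
Using L{y'} = sY - y(0) = sY - 3, the left side becomes (s - 2)Y - (3).
The right side is L{e^(4*t)} = 1/(s - 4).
So (s - 2)Y = 1/(s - 4) + (3).
Solve for Y(s) and write it as one ratio of polynomials.

Y(s) = (3*s - 11)/(s^2 - 6*s + 8)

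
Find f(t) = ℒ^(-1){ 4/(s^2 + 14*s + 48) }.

Rewrite the denominator: s^2 + 14*s + 48 = (s + 7)^2 - 1.
The form in (s + 7) signals a first-shifting-theorem factor e^(-7t).
Since L{sinh(t)} = 1/(s^2 - 1), the inverse is e^(-7*t)*sinh(t), scaled by 4.

f(t) = 4*exp(-7*t)*sinh(t)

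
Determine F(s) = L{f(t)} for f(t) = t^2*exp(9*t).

F(s) = 2/(s - 9)^3

L{e^(9t)} = 1/(s - 9).
Then apply L{t^2·g(t)} = (-1)^2 d^2/ds^2[G(s)] with G(s) = 1/(s - 9):
differentiating 2 times and applying the sign gives 2/(s - 9)^3.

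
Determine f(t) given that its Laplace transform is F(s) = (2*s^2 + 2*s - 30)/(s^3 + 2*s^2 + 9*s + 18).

f(t) = -2*sin(3*t) + 4*cos(3*t) - 2*exp(-2*t)

Factor the denominator: s^3 + 2*s^2 + 9*s + 18 = (s + 2)*(s^2 + 9).
Partial fraction decomposition gives [-2/(s + 2)] + [4*s/(s^2 + 9)] + [-6/(s^2 + 9)].
Invert each term: -2/(s + 2) ↔ -2e^(-2t); 4·s/(s^2 + 9) ↔ 4cos(3t); -2·3/(s^2 + 9) ↔ -2sin(3t).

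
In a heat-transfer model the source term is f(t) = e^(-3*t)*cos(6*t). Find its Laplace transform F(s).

L{cos(6t)} = s/(s^2 + 36).
By the first shifting theorem, multiplying by e^(-3t) replaces s with s + 3.

F(s) = (s + 3)/((s + 3)^2 + 36)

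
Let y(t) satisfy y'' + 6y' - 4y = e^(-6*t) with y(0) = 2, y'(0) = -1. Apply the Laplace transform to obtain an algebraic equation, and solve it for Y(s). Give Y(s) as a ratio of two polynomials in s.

Transform both sides with L{·}.
Using L{y''} = s^2 Y - s·y(0) - y'(0) and L{y'} = sY - y(0), with y(0) = 2, y'(0) = -1, the left side becomes (s^2 + 6*s - 4)Y - (2*s + 11).
The right side is L{e^(-6*t)} = 1/(s + 6).
So (s^2 + 6*s - 4)Y = 1/(s + 6) + (2*s + 11).
Solve for Y(s) and write it as one ratio of polynomials.

Y(s) = (2*s^2 + 23*s + 67)/(s^3 + 12*s^2 + 32*s - 24)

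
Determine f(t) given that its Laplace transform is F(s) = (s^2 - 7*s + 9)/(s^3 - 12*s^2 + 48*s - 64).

f(t) = -3*t^2*exp(4*t)/2 + t*exp(4*t) + exp(4*t)

Factor the denominator: s^3 - 12*s^2 + 48*s - 64 = (s - 4)^3.
Partial fraction decomposition gives [1/(s - 4)] + [(s - 4)^(-2)] + [-3/(s - 4)^3].
Invert each term: 1/(s - 4) ↔ e^(4t); 1/(s - 4)^2 ↔ t·e^(4t); -3/(s - 4)^3 ↔ (-3/2)t^2·e^(4t).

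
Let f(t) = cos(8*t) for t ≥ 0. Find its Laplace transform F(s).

L{cos(8t)} = s/(s^2 + 64).

F(s) = s/(s^2 + 64)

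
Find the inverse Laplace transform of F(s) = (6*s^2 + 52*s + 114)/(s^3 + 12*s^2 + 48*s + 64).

t^2*exp(-4*t) + 4*t*exp(-4*t) + 6*exp(-4*t)

Factor the denominator: s^3 + 12*s^2 + 48*s + 64 = (s + 4)^3.
Partial fraction decomposition gives [6/(s + 4)] + [4/(s + 4)^2] + [2/(s + 4)^3].
Invert each term: 6/(s + 4) ↔ 6e^(-4t); 4/(s + 4)^2 ↔ 4t·e^(-4t); 2/(s + 4)^3 ↔ (1)t^2·e^(-4t).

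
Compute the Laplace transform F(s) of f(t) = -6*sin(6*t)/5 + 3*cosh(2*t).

F(s) = 3*s/(s^2 - 4) - 36/(5*(s^2 + 36))

By linearity of the Laplace transform, transform each term separately.
(3)·[L{cosh(2t)} = s/(s^2 - 4)]; (-6/5)·[L{sin(6t)} = 6/(s^2 + 36)].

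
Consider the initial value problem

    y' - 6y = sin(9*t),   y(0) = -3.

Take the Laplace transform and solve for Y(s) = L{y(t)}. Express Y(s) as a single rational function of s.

Y(s) = (-3*s^2 - 234)/(s^3 - 6*s^2 + 81*s - 486)

Laplace-transform each side.
With L{y'} = sY - y(0) = sY - (-3): the LHS transforms to (s - 6)Y - (-3).
The right side is L{sin(9*t)} = 9/(s^2 + 81).
So (s - 6)Y = 9/(s^2 + 81) + (-3).
Solve for Y(s) and write it as one ratio of polynomials.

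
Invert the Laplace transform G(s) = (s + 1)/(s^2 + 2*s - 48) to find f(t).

Rewrite the denominator: s^2 + 2*s - 48 = (s + 1)^2 - 49.
The form in (s + 1) signals a first-shifting-theorem factor e^(-t).
Since L{cosh(7t)} = s/(s^2 - 49), the inverse is e^(-t)*cosh(7*t).

f(t) = exp(-t)*cosh(7*t)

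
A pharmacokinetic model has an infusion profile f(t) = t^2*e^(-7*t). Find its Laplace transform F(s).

L{e^(-7t)} = 1/(s + 7).
Then apply L{t^2·g(t)} = (-1)^2 d^2/ds^2[G(s)] with G(s) = 1/(s + 7):
differentiating 2 times and applying the sign gives 2/(s + 7)^3.

F(s) = 2/(s + 7)^3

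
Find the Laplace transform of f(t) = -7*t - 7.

-7/s - 7/s^2

Apply the Laplace transform termwise.
(-7)·[L{t} = 1!/s^2 = 1/s^2]; L{-7} = -7/s.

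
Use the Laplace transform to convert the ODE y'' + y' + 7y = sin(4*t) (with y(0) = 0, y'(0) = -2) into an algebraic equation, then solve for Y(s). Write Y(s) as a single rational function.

Take the Laplace transform of both sides.
The derivative rules (L{y''} = s^2 Y - s·y(0) - y'(0) and L{y'} = sY - y(0), with y(0) = 0, y'(0) = -2) turn the left side into (s^2 + s + 7)Y - (-2).
The right side is L{sin(4*t)} = 4/(s^2 + 16).
So (s^2 + s + 7)Y = 4/(s^2 + 16) + (-2).
Solve for Y(s) and write it as one ratio of polynomials.

Y(s) = (-2*s^2 - 28)/(s^4 + s^3 + 23*s^2 + 16*s + 112)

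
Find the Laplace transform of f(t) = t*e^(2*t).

L{e^(2t)} = 1/(s - 2).
Then apply L{t·g(t)} = -d/ds[G(s)] with G(s) = 1/(s - 2):
differentiating 1 time and applying the sign gives (s - 2)^(-2).

(s - 2)^(-2)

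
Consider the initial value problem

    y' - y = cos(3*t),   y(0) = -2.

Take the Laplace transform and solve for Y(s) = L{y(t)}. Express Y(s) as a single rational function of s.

Y(s) = (-2*s^2 + s - 18)/(s^3 - s^2 + 9*s - 9)

Transform both sides with L{·}.
Using L{y'} = sY - y(0) = sY - (-2), the left side becomes (s - 1)Y - (-2).
The right side is L{cos(3*t)} = s/(s^2 + 9).
So (s - 1)Y = s/(s^2 + 9) + (-2).
Solve for Y(s) and write it as one ratio of polynomials.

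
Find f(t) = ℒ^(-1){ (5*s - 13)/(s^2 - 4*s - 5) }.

f(t) = 2*exp(5*t) + 3*exp(-t)

Factor the denominator: s^2 - 4*s - 5 = (s - 5)*(s + 1).
Partial fraction decomposition gives [3/(s + 1)] + [2/(s - 5)].
Invert each term: 3/(s + 1) ↔ 3e^(-t); 2/(s - 5) ↔ 2e^(5t).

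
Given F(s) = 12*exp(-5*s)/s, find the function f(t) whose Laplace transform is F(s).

The factor e^(-5s) signals a time shift by c = 5 (second shifting theorem).
L{12} = 12/s, so L^-1{12/s} = 12.
Hence the inverse is u(t - 5) times that function evaluated at t - 5.

f(t) = Heaviside(t - 5)*(12)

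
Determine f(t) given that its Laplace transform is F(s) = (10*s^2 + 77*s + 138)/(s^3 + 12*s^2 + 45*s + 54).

f(t) = -t*exp(-3*t) + 6*exp(-3*t) + 4*exp(-6*t)

Factor the denominator: s^3 + 12*s^2 + 45*s + 54 = (s + 3)^2*(s + 6).
Partial fraction decomposition gives [6/(s + 3)] + [-1/(s + 3)^2] + [4/(s + 6)].
Invert each term: 6/(s + 3) ↔ 6e^(-3t); -1/(s + 3)^2 ↔ -t·e^(-3t); 4/(s + 6) ↔ 4e^(-6t).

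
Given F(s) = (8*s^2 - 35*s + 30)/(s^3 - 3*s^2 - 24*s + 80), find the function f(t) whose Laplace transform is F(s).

f(t) = 2*t*exp(4*t) + 3*exp(4*t) + 5*exp(-5*t)

Factor the denominator: s^3 - 3*s^2 - 24*s + 80 = (s - 4)^2*(s + 5).
Partial fraction decomposition gives [3/(s - 4)] + [2/(s - 4)^2] + [5/(s + 5)].
Invert each term: 3/(s - 4) ↔ 3e^(4t); 2/(s - 4)^2 ↔ 2t·e^(4t); 5/(s + 5) ↔ 5e^(-5t).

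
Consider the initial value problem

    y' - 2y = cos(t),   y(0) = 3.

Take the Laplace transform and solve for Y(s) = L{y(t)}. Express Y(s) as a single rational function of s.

Take the Laplace transform of both sides.
With L{y'} = sY - y(0) = sY - 3: the LHS transforms to (s - 2)Y - (3).
The right side is L{cos(t)} = s/(s^2 + 1).
So (s - 2)Y = s/(s^2 + 1) + (3).
Divide through and combine into a single rational function.

Y(s) = (3*s^2 + s + 3)/(s^3 - 2*s^2 + s - 2)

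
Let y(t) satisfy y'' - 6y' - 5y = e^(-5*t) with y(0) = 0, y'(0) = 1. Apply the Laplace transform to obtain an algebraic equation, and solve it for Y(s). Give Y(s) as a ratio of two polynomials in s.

Apply the Laplace transform to the equation.
The derivative rules (L{y''} = s^2 Y - s·y(0) - y'(0) and L{y'} = sY - y(0), with y(0) = 0, y'(0) = 1) turn the left side into (s^2 - 6*s - 5)Y - (1).
The right side is L{e^(-5*t)} = 1/(s + 5).
So (s^2 - 6*s - 5)Y = 1/(s + 5) + (1).
Divide through and combine into a single rational function.

Y(s) = (s + 6)/(s^3 - s^2 - 35*s - 25)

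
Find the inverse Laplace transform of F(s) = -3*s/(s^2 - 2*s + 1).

-3*t*exp(t) - 3*exp(t)

Factor the denominator: s^2 - 2*s + 1 = (s - 1)^2.
Partial fraction decomposition gives [-3/(s - 1)] + [-3/(s - 1)^2].
Invert each term: -3/(s - 1) ↔ -3e^(t); -3/(s - 1)^2 ↔ -3t·e^(t).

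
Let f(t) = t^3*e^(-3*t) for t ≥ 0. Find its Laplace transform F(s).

L{t^3} = 3!/s^4 = 6/s^4.
By the first shifting theorem, multiplying by e^(-3t) replaces s with s + 3.

F(s) = 6/(s + 3)^4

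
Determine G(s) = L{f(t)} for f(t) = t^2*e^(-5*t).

L{e^(-5t)} = 1/(s + 5).
Then apply L{t^2·g(t)} = (-1)^2 d^2/ds^2[H(s)] with H(s) = 1/(s + 5):
differentiating 2 times and applying the sign gives 2/(s + 5)^3.

G(s) = 2/(s + 5)^3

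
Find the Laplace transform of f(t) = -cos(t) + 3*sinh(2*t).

Apply the Laplace transform termwise.
(3)·[L{sinh(2t)} = 2/(s^2 - 4)]; (-1)·[L{cos(t)} = s/(s^2 + 1)].

-s/(s^2 + 1) + 6/(s^2 - 4)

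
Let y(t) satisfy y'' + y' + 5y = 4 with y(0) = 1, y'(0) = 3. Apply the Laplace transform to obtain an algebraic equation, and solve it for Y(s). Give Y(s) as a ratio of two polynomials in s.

Transform both sides with L{·}.
With L{y''} = s^2 Y - s·y(0) - y'(0) and L{y'} = sY - y(0), with y(0) = 1, y'(0) = 3: the LHS transforms to (s^2 + s + 5)Y - (s + 4).
The right side is L{4} = 4/s.
So (s^2 + s + 5)Y = 4/s + (s + 4).
Isolate Y and clear denominators.

Y(s) = (s^2 + 4*s + 4)/(s^3 + s^2 + 5*s)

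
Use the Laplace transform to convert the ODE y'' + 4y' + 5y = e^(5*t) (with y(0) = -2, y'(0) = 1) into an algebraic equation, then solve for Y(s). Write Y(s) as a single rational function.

Y(s) = (-2*s^2 + 3*s + 36)/(s^3 - s^2 - 15*s - 25)

Apply the Laplace transform to the equation.
With L{y''} = s^2 Y - s·y(0) - y'(0) and L{y'} = sY - y(0), with y(0) = -2, y'(0) = 1: the LHS transforms to (s^2 + 4*s + 5)Y - (-2*s - 7).
The right side is L{e^(5*t)} = 1/(s - 5).
So (s^2 + 4*s + 5)Y = 1/(s - 5) + (-2*s - 7).
Solve for Y(s) and write it as one ratio of polynomials.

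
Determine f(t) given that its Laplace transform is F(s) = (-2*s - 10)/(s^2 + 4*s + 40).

Complete the square in the denominator: s^2 + 4*s + 40 = (s + 2)^2 + 6^2.
Split the numerator to match: -2*s - 10 = -2·(s + 2) - 1·6.
Invert each term: -2·(s + 2)/((s + 2)^2 + 36) ↔ -2e^(-2t)cos(6t); -1·6/((s + 2)^2 + 36) ↔ -e^(-2t)sin(6t).

f(t) = -exp(-2*t)*sin(6*t) - 2*exp(-2*t)*cos(6*t)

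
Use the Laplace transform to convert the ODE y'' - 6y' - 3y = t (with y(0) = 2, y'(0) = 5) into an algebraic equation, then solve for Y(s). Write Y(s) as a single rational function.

Apply the Laplace transform to the equation.
With L{y''} = s^2 Y - s·y(0) - y'(0) and L{y'} = sY - y(0), with y(0) = 2, y'(0) = 5: the LHS transforms to (s^2 - 6*s - 3)Y - (2*s - 7).
The right side is L{t} = s^(-2).
So (s^2 - 6*s - 3)Y = s^(-2) + (2*s - 7).
Isolate Y and clear denominators.

Y(s) = (2*s^3 - 7*s^2 + 1)/(s^4 - 6*s^3 - 3*s^2)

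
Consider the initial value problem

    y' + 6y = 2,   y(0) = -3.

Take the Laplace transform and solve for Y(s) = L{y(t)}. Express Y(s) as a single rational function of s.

Y(s) = (-3*s + 2)/(s^2 + 6*s)

Laplace-transform each side.
Using L{y'} = sY - y(0) = sY - (-3), the left side becomes (s + 6)Y - (-3).
The right side is L{2} = 2/s.
So (s + 6)Y = 2/s + (-3).
Solve for Y(s) and write it as one ratio of polynomials.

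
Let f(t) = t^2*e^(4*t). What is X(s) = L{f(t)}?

X(s) = 2/(s - 4)^3

L{e^(4t)} = 1/(s - 4).
Then apply L{t^2·g(t)} = (-1)^2 d^2/ds^2[G(s)] with G(s) = 1/(s - 4):
differentiating 2 times and applying the sign gives 2/(s - 4)^3.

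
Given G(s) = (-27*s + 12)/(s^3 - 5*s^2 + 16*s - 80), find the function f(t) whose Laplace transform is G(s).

Factor the denominator: s^3 - 5*s^2 + 16*s - 80 = (s - 5)*(s^2 + 16).
Partial fraction decomposition gives [-3/(s - 5)] + [3*s/(s^2 + 16)] + [-12/(s^2 + 16)].
Invert each term: -3/(s - 5) ↔ -3e^(5t); 3·s/(s^2 + 16) ↔ 3cos(4t); -3·4/(s^2 + 16) ↔ -3sin(4t).

f(t) = -3*exp(5*t) - 3*sin(4*t) + 3*cos(4*t)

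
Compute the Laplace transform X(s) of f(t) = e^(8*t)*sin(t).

L{sin(t)} = 1/(s^2 + 1).
By the first shifting theorem, multiplying by e^(8t) replaces s with s - 8.

X(s) = 1/((s - 8)^2 + 1)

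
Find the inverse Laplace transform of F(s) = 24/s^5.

t^4

Since L{t^4} = 4!/s^5 = 24/s^5, the inverse is t^4.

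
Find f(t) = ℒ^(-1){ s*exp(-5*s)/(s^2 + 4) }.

f(t) = Heaviside(t - 5)*(cos(2*t - 10))

The factor e^(-5s) signals a time shift by c = 5 (second shifting theorem).
L{cos(2t)} = s/(s^2 + 4), so L^-1{s/(s^2 + 4)} = cos(2*t).
Hence the inverse is u(t - 5) times that function evaluated at t - 5.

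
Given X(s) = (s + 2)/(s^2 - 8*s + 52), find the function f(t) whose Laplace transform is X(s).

Complete the square in the denominator: s^2 - 8*s + 52 = (s - 4)^2 + 6^2.
Split the numerator to match: s + 2 = 1·(s - 4) + 1·6.
Invert each term: 1·(s - 4)/((s - 4)^2 + 36) ↔ e^(4t)cos(6t); 1·6/((s - 4)^2 + 36) ↔ e^(4t)sin(6t).

f(t) = exp(4*t)*sin(6*t) + exp(4*t)*cos(6*t)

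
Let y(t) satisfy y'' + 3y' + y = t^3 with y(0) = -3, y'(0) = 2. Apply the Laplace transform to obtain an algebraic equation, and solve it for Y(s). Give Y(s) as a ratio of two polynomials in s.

Y(s) = (-3*s^5 - 7*s^4 + 6)/(s^6 + 3*s^5 + s^4)

Laplace-transform each side.
Using L{y''} = s^2 Y - s·y(0) - y'(0) and L{y'} = sY - y(0), with y(0) = -3, y'(0) = 2, the left side becomes (s^2 + 3*s + 1)Y - (-3*s - 7).
The right side is L{t^3} = 6/s^4.
So (s^2 + 3*s + 1)Y = 6/s^4 + (-3*s - 7).
Isolate Y and clear denominators.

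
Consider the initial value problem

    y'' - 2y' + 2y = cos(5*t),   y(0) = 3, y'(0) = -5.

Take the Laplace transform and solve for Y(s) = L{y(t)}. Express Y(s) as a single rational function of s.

Y(s) = (3*s^3 - 11*s^2 + 76*s - 275)/(s^4 - 2*s^3 + 27*s^2 - 50*s + 50)

Laplace-transform each side.
With L{y''} = s^2 Y - s·y(0) - y'(0) and L{y'} = sY - y(0), with y(0) = 3, y'(0) = -5: the LHS transforms to (s^2 - 2*s + 2)Y - (3*s - 11).
The right side is L{cos(5*t)} = s/(s^2 + 25).
So (s^2 - 2*s + 2)Y = s/(s^2 + 25) + (3*s - 11).
Solve for Y(s) and write it as one ratio of polynomials.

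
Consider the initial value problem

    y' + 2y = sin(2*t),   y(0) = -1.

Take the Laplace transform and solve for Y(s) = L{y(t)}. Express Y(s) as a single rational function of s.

Take the Laplace transform of both sides.
The derivative rules (L{y'} = sY - y(0) = sY - (-1)) turn the left side into (s + 2)Y - (-1).
The right side is L{sin(2*t)} = 2/(s^2 + 4).
So (s + 2)Y = 2/(s^2 + 4) + (-1).
Solve for Y(s) and write it as one ratio of polynomials.

Y(s) = (-s^2 - 2)/(s^3 + 2*s^2 + 4*s + 8)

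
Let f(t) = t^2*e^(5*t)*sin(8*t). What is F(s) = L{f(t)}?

F(s) = 16*(3*s^2 - 30*s + 11)/(s^2 - 10*s + 89)^3

L{sin(8t)} = 8/(s^2 + 64).
Multiplying by e^(5t) shifts s → s - 5, so L{e^(5*t)*sin(8*t)} = 8/((s - 5)^2 + 64).
Then apply L{t^2·g(t)} = (-1)^2 d^2/ds^2[G(s)] with G(s) = 8/((s - 5)^2 + 64):
differentiating 2 times and applying the sign gives 16*(3*s^2 - 30*s + 11)/(s^2 - 10*s + 89)^3.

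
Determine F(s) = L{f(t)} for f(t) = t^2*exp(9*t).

F(s) = 2/(s - 9)^3

L{e^(9t)} = 1/(s - 9).
Then apply L{t^2·g(t)} = (-1)^2 d^2/ds^2[G(s)] with G(s) = 1/(s - 9):
differentiating 2 times and applying the sign gives 2/(s - 9)^3.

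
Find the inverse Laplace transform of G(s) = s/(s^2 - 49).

cosh(7*t)

Since L{cosh(7t)} = s/(s^2 - 49), the inverse is cosh(7*t).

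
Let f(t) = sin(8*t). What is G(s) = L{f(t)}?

G(s) = 8/(s^2 + 64)

L{sin(8t)} = 8/(s^2 + 64).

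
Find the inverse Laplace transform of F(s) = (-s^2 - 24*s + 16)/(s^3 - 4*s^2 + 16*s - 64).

Factor the denominator: s^3 - 4*s^2 + 16*s - 64 = (s - 4)*(s^2 + 16).
Partial fraction decomposition gives [-3/(s - 4)] + [2*s/(s^2 + 16)] + [-16/(s^2 + 16)].
Invert each term: -3/(s - 4) ↔ -3e^(4t); 2·s/(s^2 + 16) ↔ 2cos(4t); -4·4/(s^2 + 16) ↔ -4sin(4t).

-3*exp(4*t) - 4*sin(4*t) + 2*cos(4*t)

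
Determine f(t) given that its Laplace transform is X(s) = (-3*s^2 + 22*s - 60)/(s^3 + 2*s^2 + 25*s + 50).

Factor the denominator: s^3 + 2*s^2 + 25*s + 50 = (s + 2)*(s^2 + 25).
Partial fraction decomposition gives [-4/(s + 2)] + [s/(s^2 + 25)] + [20/(s^2 + 25)].
Invert each term: -4/(s + 2) ↔ -4e^(-2t); 1·s/(s^2 + 25) ↔ cos(5t); 4·5/(s^2 + 25) ↔ 4sin(5t).

f(t) = 4*sin(5*t) + cos(5*t) - 4*exp(-2*t)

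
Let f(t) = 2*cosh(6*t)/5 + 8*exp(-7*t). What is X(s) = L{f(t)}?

Apply the Laplace transform termwise.
(2/5)·[L{cosh(6t)} = s/(s^2 - 36)]; (8)·[L{e^(-7t)} = 1/(s + 7)].

X(s) = 2*s/(5*(s^2 - 36)) + 8/(s + 7)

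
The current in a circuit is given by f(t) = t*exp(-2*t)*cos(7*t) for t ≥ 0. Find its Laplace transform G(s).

G(s) = (s - 5)*(s + 9)/(s^2 + 4*s + 53)^2

L{cos(7t)} = s/(s^2 + 49).
Multiplying by e^(-2t) shifts s → s + 2, so L{exp(-2*t)*cos(7*t)} = (s + 2)/((s + 2)^2 + 49).
Then apply L{t·g(t)} = -d/ds[H(s)] with H(s) = (s + 2)/((s + 2)^2 + 49):
differentiating 1 time and applying the sign gives (s - 5)*(s + 9)/(s^2 + 4*s + 53)^2.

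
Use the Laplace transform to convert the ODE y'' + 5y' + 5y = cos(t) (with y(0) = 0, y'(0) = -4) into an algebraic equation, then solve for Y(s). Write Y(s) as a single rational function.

Apply the Laplace transform to the equation.
With L{y''} = s^2 Y - s·y(0) - y'(0) and L{y'} = sY - y(0), with y(0) = 0, y'(0) = -4: the LHS transforms to (s^2 + 5*s + 5)Y - (-4).
The right side is L{cos(t)} = s/(s^2 + 1).
So (s^2 + 5*s + 5)Y = s/(s^2 + 1) + (-4).
Isolate Y and clear denominators.

Y(s) = (-4*s^2 + s - 4)/(s^4 + 5*s^3 + 6*s^2 + 5*s + 5)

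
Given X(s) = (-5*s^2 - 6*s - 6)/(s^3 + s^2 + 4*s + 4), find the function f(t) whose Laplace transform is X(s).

Factor the denominator: s^3 + s^2 + 4*s + 4 = (s + 1)*(s^2 + 4).
Partial fraction decomposition gives [-1/(s + 1)] + [-4*s/(s^2 + 4)] + [-2/(s^2 + 4)].
Invert each term: -1/(s + 1) ↔ -e^(-t); -4·s/(s^2 + 4) ↔ -4cos(2t); -1·2/(s^2 + 4) ↔ -sin(2t).

f(t) = -sin(2*t) - 4*cos(2*t) - exp(-t)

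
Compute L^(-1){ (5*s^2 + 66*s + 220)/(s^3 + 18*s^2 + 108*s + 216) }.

Factor the denominator: s^3 + 18*s^2 + 108*s + 216 = (s + 6)^3.
Partial fraction decomposition gives [5/(s + 6)] + [6/(s + 6)^2] + [4/(s + 6)^3].
Invert each term: 5/(s + 6) ↔ 5e^(-6t); 6/(s + 6)^2 ↔ 6t·e^(-6t); 4/(s + 6)^3 ↔ (2)t^2·e^(-6t).

2*t^2*exp(-6*t) + 6*t*exp(-6*t) + 5*exp(-6*t)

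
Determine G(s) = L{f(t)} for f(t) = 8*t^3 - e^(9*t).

The transform is linear, so treat each term independently.
(-1)·[L{e^(9t)} = 1/(s - 9)]; (8)·[L{t^3} = 3!/s^4 = 6/s^4].

G(s) = -1/(s - 9) + 48/s^4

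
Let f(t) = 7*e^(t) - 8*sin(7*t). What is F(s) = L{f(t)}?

F(s) = -56/(s^2 + 49) + 7/(s - 1)

Apply the Laplace transform termwise.
(7)·[L{e^(t)} = 1/(s - 1)]; (-8)·[L{sin(7t)} = 7/(s^2 + 49)].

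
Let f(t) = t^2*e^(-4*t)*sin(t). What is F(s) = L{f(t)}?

F(s) = 2*(3*s^2 + 24*s + 47)/(s^2 + 8*s + 17)^3

L{sin(t)} = 1/(s^2 + 1).
Multiplying by e^(-4t) shifts s → s + 4, so L{e^(-4*t)*sin(t)} = 1/((s + 4)^2 + 1).
Then apply L{t^2·g(t)} = (-1)^2 d^2/ds^2[G(s)] with G(s) = 1/((s + 4)^2 + 1):
differentiating 2 times and applying the sign gives 2*(3*s^2 + 24*s + 47)/(s^2 + 8*s + 17)^3.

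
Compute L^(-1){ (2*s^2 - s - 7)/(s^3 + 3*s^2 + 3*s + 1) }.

Factor the denominator: s^3 + 3*s^2 + 3*s + 1 = (s + 1)^3.
Partial fraction decomposition gives [2/(s + 1)] + [-5/(s + 1)^2] + [-4/(s + 1)^3].
Invert each term: 2/(s + 1) ↔ 2e^(-t); -5/(s + 1)^2 ↔ -5t·e^(-t); -4/(s + 1)^3 ↔ (-2)t^2·e^(-t).

-2*t^2*exp(-t) - 5*t*exp(-t) + 2*exp(-t)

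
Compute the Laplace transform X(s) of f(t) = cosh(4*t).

X(s) = s/(s^2 - 16)

L{cosh(4t)} = s/(s^2 - 16).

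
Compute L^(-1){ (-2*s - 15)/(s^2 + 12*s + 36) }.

Factor the denominator: s^2 + 12*s + 36 = (s + 6)^2.
Partial fraction decomposition gives [-2/(s + 6)] + [-3/(s + 6)^2].
Invert each term: -2/(s + 6) ↔ -2e^(-6t); -3/(s + 6)^2 ↔ -3t·e^(-6t).

-3*t*exp(-6*t) - 2*exp(-6*t)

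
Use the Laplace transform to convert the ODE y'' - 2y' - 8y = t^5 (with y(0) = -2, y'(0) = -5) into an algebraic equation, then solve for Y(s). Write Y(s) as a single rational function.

Take the Laplace transform of both sides.
The derivative rules (L{y''} = s^2 Y - s·y(0) - y'(0) and L{y'} = sY - y(0), with y(0) = -2, y'(0) = -5) turn the left side into (s^2 - 2*s - 8)Y - (-2*s - 1).
The right side is L{t^5} = 120/s^6.
So (s^2 - 2*s - 8)Y = 120/s^6 + (-2*s - 1).
Isolate Y and clear denominators.

Y(s) = (-2*s^7 - s^6 + 120)/(s^8 - 2*s^7 - 8*s^6)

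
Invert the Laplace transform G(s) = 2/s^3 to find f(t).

Since L{t^2} = 2!/s^3 = 2/s^3, the inverse is t^2.

f(t) = t^2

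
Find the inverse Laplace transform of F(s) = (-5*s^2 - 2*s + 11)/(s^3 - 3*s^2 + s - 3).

-4*exp(3*t) - 5*sin(t) - cos(t)

Factor the denominator: s^3 - 3*s^2 + s - 3 = (s - 3)*(s^2 + 1).
Partial fraction decomposition gives [-4/(s - 3)] + [-s/(s^2 + 1)] + [-5/(s^2 + 1)].
Invert each term: -4/(s - 3) ↔ -4e^(3t); -1·s/(s^2 + 1) ↔ -cos(t); -5·1/(s^2 + 1) ↔ -5sin(t).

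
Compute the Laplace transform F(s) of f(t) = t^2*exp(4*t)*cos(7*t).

L{cos(7t)} = s/(s^2 + 49).
Multiplying by e^(4t) shifts s → s - 4, so L{exp(4*t)*cos(7*t)} = (s - 4)/((s - 4)^2 + 49).
Then apply L{t^2·g(t)} = (-1)^2 d^2/ds^2[G(s)] with G(s) = (s - 4)/((s - 4)^2 + 49):
differentiating 2 times and applying the sign gives 2*(s - 4)*(s^2 - 8*s - 131)/(s^2 - 8*s + 65)^3.

F(s) = 2*(s - 4)*(s^2 - 8*s - 131)/(s^2 - 8*s + 65)^3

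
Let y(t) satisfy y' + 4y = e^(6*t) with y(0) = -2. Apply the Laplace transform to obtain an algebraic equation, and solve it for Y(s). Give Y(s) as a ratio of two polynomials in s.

Laplace-transform each side.
With L{y'} = sY - y(0) = sY - (-2): the LHS transforms to (s + 4)Y - (-2).
The right side is L{e^(6*t)} = 1/(s - 6).
So (s + 4)Y = 1/(s - 6) + (-2).
Isolate Y and clear denominators.

Y(s) = (-2*s + 13)/(s^2 - 2*s - 24)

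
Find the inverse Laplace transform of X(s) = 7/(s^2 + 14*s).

Rewrite the denominator: s^2 + 14*s = (s + 7)^2 - 49.
The form in (s + 7) signals a first-shifting-theorem factor e^(-7t).
Since L{sinh(7t)} = 7/(s^2 - 49), the inverse is e^(-7*t)*sinh(7*t).

exp(-7*t)*sinh(7*t)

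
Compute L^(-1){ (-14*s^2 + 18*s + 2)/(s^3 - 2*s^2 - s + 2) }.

-6*exp(2*t) - 3*exp(t) - 5*exp(-t)

Factor the denominator: s^3 - 2*s^2 - s + 2 = (s - 2)*(s - 1)*(s + 1).
Partial fraction decomposition gives [-6/(s - 2)] + [-3/(s - 1)] + [-5/(s + 1)].
Invert each term: -6/(s - 2) ↔ -6e^(2t); -3/(s - 1) ↔ -3e^(t); -5/(s + 1) ↔ -5e^(-t).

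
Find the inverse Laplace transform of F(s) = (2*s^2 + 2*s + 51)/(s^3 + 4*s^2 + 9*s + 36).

2*sin(3*t) - cos(3*t) + 3*exp(-4*t)

Factor the denominator: s^3 + 4*s^2 + 9*s + 36 = (s + 4)*(s^2 + 9).
Partial fraction decomposition gives [3/(s + 4)] + [-s/(s^2 + 9)] + [6/(s^2 + 9)].
Invert each term: 3/(s + 4) ↔ 3e^(-4t); -1·s/(s^2 + 9) ↔ -cos(3t); 2·3/(s^2 + 9) ↔ 2sin(3t).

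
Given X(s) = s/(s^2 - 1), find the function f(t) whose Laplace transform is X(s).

f(t) = cosh(t)

Since L{cosh(t)} = s/(s^2 - 1), the inverse is cosh(t).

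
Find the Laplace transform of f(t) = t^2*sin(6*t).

L{sin(6t)} = 6/(s^2 + 36).
Then apply L{t^2·g(t)} = (-1)^2 d^2/ds^2[G(s)] with G(s) = 6/(s^2 + 36):
differentiating 2 times and applying the sign gives 36*(s^2 - 12)/(s^2 + 36)^3.

36*(s^2 - 12)/(s^2 + 36)^3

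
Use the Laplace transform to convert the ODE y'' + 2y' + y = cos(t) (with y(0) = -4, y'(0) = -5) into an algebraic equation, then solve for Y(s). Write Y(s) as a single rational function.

Laplace-transform each side.
The derivative rules (L{y''} = s^2 Y - s·y(0) - y'(0) and L{y'} = sY - y(0), with y(0) = -4, y'(0) = -5) turn the left side into (s^2 + 2*s + 1)Y - (-4*s - 13).
The right side is L{cos(t)} = s/(s^2 + 1).
So (s^2 + 2*s + 1)Y = s/(s^2 + 1) + (-4*s - 13).
Divide through and combine into a single rational function.

Y(s) = (-4*s^3 - 13*s^2 - 3*s - 13)/(s^4 + 2*s^3 + 2*s^2 + 2*s + 1)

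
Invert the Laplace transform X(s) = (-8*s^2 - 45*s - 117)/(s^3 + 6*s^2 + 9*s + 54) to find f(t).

Factor the denominator: s^3 + 6*s^2 + 9*s + 54 = (s + 6)*(s^2 + 9).
Partial fraction decomposition gives [-3/(s + 6)] + [-5*s/(s^2 + 9)] + [-15/(s^2 + 9)].
Invert each term: -3/(s + 6) ↔ -3e^(-6t); -5·s/(s^2 + 9) ↔ -5cos(3t); -5·3/(s^2 + 9) ↔ -5sin(3t).

f(t) = -5*sin(3*t) - 5*cos(3*t) - 3*exp(-6*t)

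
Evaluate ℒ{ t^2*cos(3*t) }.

L{cos(3t)} = s/(s^2 + 9).
Then apply L{t^2·g(t)} = (-1)^2 d^2/ds^2[G(s)] with G(s) = s/(s^2 + 9):
differentiating 2 times and applying the sign gives 2*s*(s^2 - 27)/(s^2 + 9)^3.

2*s*(s^2 - 27)/(s^2 + 9)^3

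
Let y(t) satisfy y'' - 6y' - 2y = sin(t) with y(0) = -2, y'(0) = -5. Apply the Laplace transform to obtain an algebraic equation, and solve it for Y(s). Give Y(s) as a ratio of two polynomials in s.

Apply the Laplace transform to the equation.
Using L{y''} = s^2 Y - s·y(0) - y'(0) and L{y'} = sY - y(0), with y(0) = -2, y'(0) = -5, the left side becomes (s^2 - 6*s - 2)Y - (-2*s + 7).
The right side is L{sin(t)} = 1/(s^2 + 1).
So (s^2 - 6*s - 2)Y = 1/(s^2 + 1) + (-2*s + 7).
Divide through and combine into a single rational function.

Y(s) = (-2*s^3 + 7*s^2 - 2*s + 8)/(s^4 - 6*s^3 - s^2 - 6*s - 2)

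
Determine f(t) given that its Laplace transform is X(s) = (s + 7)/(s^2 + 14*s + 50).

f(t) = exp(-7*t)*cos(t)

Rewrite the denominator: s^2 + 14*s + 50 = (s + 7)^2 + 1.
The form in (s + 7) signals a first-shifting-theorem factor e^(-7t).
Since L{cos(t)} = s/(s^2 + 1), the inverse is e^(-7*t)*cos(t).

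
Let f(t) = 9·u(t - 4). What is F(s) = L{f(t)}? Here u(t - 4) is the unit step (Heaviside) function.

By the second shifting theorem, L{u(t - c)·g(t - c)} = e^(-cs)·G(s) with c = 4 and G(s) = L{g(t)}.
L{9} = 9/s.

F(s) = 9*exp(-4*s)/s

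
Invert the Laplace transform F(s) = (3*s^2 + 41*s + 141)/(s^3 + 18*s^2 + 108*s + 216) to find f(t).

f(t) = 3*t^2*exp(-6*t)/2 + 5*t*exp(-6*t) + 3*exp(-6*t)

Factor the denominator: s^3 + 18*s^2 + 108*s + 216 = (s + 6)^3.
Partial fraction decomposition gives [3/(s + 6)] + [5/(s + 6)^2] + [3/(s + 6)^3].
Invert each term: 3/(s + 6) ↔ 3e^(-6t); 5/(s + 6)^2 ↔ 5t·e^(-6t); 3/(s + 6)^3 ↔ (3/2)t^2·e^(-6t).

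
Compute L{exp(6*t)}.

1/(s - 6)

L{1} = 1/s.
By the first shifting theorem, multiplying by e^(6t) replaces s with s - 6.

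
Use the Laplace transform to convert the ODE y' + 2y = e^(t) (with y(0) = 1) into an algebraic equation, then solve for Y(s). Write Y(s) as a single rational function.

Y(s) = s/(s^2 + s - 2)

Take the Laplace transform of both sides.
Using L{y'} = sY - y(0) = sY - 1, the left side becomes (s + 2)Y - (1).
The right side is L{e^(t)} = 1/(s - 1).
So (s + 2)Y = 1/(s - 1) + (1).
Divide through and combine into a single rational function.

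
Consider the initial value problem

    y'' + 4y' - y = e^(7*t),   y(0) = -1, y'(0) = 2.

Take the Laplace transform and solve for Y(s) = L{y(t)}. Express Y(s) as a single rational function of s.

Y(s) = (-s^2 + 5*s + 15)/(s^3 - 3*s^2 - 29*s + 7)

Take the Laplace transform of both sides.
With L{y''} = s^2 Y - s·y(0) - y'(0) and L{y'} = sY - y(0), with y(0) = -1, y'(0) = 2: the LHS transforms to (s^2 + 4*s - 1)Y - (-s - 2).
The right side is L{e^(7*t)} = 1/(s - 7).
So (s^2 + 4*s - 1)Y = 1/(s - 7) + (-s - 2).
Solve for Y(s) and write it as one ratio of polynomials.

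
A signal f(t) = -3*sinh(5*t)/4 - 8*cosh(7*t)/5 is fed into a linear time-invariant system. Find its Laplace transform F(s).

Apply the Laplace transform termwise.
(-8/5)·[L{cosh(7t)} = s/(s^2 - 49)]; (-3/4)·[L{sinh(5t)} = 5/(s^2 - 25)].

F(s) = -8*s/(5*(s^2 - 49)) - 15/(4*(s^2 - 25))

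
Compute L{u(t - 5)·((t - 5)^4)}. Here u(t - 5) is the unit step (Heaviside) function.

By the second shifting theorem, L{u(t - c)·g(t - c)} = e^(-cs)·G(s) with c = 5 and G(s) = L{g(t)}.
L{t^4} = 4!/s^5 = 24/s^5.

24*exp(-5*s)/s^5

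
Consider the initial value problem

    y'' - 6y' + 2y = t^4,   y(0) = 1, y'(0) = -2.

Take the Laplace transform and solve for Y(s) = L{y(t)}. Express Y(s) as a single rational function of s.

Y(s) = (s^6 - 8*s^5 + 24)/(s^7 - 6*s^6 + 2*s^5)

Apply the Laplace transform to the equation.
Using L{y''} = s^2 Y - s·y(0) - y'(0) and L{y'} = sY - y(0), with y(0) = 1, y'(0) = -2, the left side becomes (s^2 - 6*s + 2)Y - (s - 8).
The right side is L{t^4} = 24/s^5.
So (s^2 - 6*s + 2)Y = 24/s^5 + (s - 8).
Divide through and combine into a single rational function.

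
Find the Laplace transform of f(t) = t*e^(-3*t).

(s + 3)^(-2)

L{e^(-3t)} = 1/(s + 3).
Then apply L{t·g(t)} = -d/ds[G(s)] with G(s) = 1/(s + 3):
differentiating 1 time and applying the sign gives (s + 3)^(-2).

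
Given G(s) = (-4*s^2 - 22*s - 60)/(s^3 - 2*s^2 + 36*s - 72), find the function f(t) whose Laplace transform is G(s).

f(t) = -3*exp(2*t) - 4*sin(6*t) - cos(6*t)

Factor the denominator: s^3 - 2*s^2 + 36*s - 72 = (s - 2)*(s^2 + 36).
Partial fraction decomposition gives [-3/(s - 2)] + [-s/(s^2 + 36)] + [-24/(s^2 + 36)].
Invert each term: -3/(s - 2) ↔ -3e^(2t); -1·s/(s^2 + 36) ↔ -cos(6t); -4·6/(s^2 + 36) ↔ -4sin(6t).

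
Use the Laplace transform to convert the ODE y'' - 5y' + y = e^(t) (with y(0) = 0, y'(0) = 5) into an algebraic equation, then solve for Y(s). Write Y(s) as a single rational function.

Y(s) = (5*s - 4)/(s^3 - 6*s^2 + 6*s - 1)

Apply the Laplace transform to the equation.
With L{y''} = s^2 Y - s·y(0) - y'(0) and L{y'} = sY - y(0), with y(0) = 0, y'(0) = 5: the LHS transforms to (s^2 - 5*s + 1)Y - (5).
The right side is L{e^(t)} = 1/(s - 1).
So (s^2 - 5*s + 1)Y = 1/(s - 1) + (5).
Divide through and combine into a single rational function.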